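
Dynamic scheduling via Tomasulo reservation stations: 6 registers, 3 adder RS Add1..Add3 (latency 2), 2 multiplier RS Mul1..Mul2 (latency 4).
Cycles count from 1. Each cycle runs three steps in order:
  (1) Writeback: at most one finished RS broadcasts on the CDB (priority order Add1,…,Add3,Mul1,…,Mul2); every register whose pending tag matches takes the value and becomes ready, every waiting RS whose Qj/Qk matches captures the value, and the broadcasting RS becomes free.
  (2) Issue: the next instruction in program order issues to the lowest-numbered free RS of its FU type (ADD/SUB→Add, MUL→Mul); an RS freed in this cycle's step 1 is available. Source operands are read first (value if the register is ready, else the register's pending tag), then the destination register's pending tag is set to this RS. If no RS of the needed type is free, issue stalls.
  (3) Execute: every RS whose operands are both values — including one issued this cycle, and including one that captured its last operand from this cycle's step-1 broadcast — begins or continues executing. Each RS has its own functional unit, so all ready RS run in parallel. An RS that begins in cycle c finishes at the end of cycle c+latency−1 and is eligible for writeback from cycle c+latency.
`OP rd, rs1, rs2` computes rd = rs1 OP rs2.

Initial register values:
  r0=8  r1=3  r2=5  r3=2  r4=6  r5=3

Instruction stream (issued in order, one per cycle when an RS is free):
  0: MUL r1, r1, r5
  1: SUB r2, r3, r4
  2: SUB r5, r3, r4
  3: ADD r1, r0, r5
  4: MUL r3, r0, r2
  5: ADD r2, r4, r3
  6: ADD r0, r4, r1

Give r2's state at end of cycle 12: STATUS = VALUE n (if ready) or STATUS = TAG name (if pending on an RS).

  c1: issue MUL r1<-Mul1  regs: r0:8,r1:Mul1,r2:5,r3:2,r4:6,r5:3
  c2: issue SUB r2<-Add1  regs: r0:8,r1:Mul1,r2:Add1,r3:2,r4:6,r5:3
  c3: issue SUB r5<-Add2  regs: r0:8,r1:Mul1,r2:Add1,r3:2,r4:6,r5:Add2
  c4: CDB Add1=-4; issue ADD r1<-Add1  regs: r0:8,r1:Add1,r2:-4,r3:2,r4:6,r5:Add2
  c5: CDB Add2=-4; issue MUL r3<-Mul2  regs: r0:8,r1:Add1,r2:-4,r3:Mul2,r4:6,r5:-4
  c6: CDB Mul1=9; issue ADD r2<-Add2  regs: r0:8,r1:Add1,r2:Add2,r3:Mul2,r4:6,r5:-4
  c7: CDB Add1=4; issue ADD r0<-Add1  regs: r0:Add1,r1:4,r2:Add2,r3:Mul2,r4:6,r5:-4
  c8: -  regs: r0:Add1,r1:4,r2:Add2,r3:Mul2,r4:6,r5:-4
  c9: CDB Add1=10  regs: r0:10,r1:4,r2:Add2,r3:Mul2,r4:6,r5:-4
  c10: CDB Mul2=-32  regs: r0:10,r1:4,r2:Add2,r3:-32,r4:6,r5:-4
  c11: -  regs: r0:10,r1:4,r2:Add2,r3:-32,r4:6,r5:-4
  c12: CDB Add2=-26  regs: r0:10,r1:4,r2:-26,r3:-32,r4:6,r5:-4

STATUS = VALUE -26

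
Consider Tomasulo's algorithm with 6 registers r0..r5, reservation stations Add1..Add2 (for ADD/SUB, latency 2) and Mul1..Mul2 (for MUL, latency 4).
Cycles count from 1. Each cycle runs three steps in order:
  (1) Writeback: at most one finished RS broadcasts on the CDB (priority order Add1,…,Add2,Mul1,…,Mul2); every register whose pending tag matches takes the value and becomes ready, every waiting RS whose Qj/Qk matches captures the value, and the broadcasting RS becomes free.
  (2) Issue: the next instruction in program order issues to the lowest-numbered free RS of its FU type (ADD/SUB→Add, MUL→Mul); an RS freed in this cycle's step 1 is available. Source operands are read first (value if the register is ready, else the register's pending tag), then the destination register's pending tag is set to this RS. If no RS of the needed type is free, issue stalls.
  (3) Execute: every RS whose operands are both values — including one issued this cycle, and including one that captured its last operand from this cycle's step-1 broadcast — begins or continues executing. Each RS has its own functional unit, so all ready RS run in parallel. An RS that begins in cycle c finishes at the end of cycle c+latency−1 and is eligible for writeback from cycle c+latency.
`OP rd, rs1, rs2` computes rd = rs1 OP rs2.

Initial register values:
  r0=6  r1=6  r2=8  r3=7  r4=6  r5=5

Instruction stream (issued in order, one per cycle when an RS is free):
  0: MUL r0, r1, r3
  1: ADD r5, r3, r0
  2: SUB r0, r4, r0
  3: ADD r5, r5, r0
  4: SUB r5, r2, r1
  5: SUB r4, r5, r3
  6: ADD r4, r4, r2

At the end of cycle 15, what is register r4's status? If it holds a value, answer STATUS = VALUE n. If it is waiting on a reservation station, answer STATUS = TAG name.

cycle 1: issue MUL r0<-Mul1 // r0:Mul1,r1:6,r2:8,r3:7,r4:6,r5:5
cycle 2: issue ADD r5<-Add1 // r0:Mul1,r1:6,r2:8,r3:7,r4:6,r5:Add1
cycle 3: issue SUB r0<-Add2 // r0:Add2,r1:6,r2:8,r3:7,r4:6,r5:Add1
cycle 4: stall // r0:Add2,r1:6,r2:8,r3:7,r4:6,r5:Add1
cycle 5: CDB Mul1=42; stall // r0:Add2,r1:6,r2:8,r3:7,r4:6,r5:Add1
cycle 6: stall // r0:Add2,r1:6,r2:8,r3:7,r4:6,r5:Add1
cycle 7: CDB Add1=49; issue ADD r5<-Add1 // r0:Add2,r1:6,r2:8,r3:7,r4:6,r5:Add1
cycle 8: CDB Add2=-36; issue SUB r5<-Add2 // r0:-36,r1:6,r2:8,r3:7,r4:6,r5:Add2
cycle 9: stall // r0:-36,r1:6,r2:8,r3:7,r4:6,r5:Add2
cycle 10: CDB Add1=13; issue SUB r4<-Add1 // r0:-36,r1:6,r2:8,r3:7,r4:Add1,r5:Add2
cycle 11: CDB Add2=2; issue ADD r4<-Add2 // r0:-36,r1:6,r2:8,r3:7,r4:Add2,r5:2
cycle 12: - // r0:-36,r1:6,r2:8,r3:7,r4:Add2,r5:2
cycle 13: CDB Add1=-5 // r0:-36,r1:6,r2:8,r3:7,r4:Add2,r5:2
cycle 14: - // r0:-36,r1:6,r2:8,r3:7,r4:Add2,r5:2
cycle 15: CDB Add2=3 // r0:-36,r1:6,r2:8,r3:7,r4:3,r5:2

STATUS = VALUE 3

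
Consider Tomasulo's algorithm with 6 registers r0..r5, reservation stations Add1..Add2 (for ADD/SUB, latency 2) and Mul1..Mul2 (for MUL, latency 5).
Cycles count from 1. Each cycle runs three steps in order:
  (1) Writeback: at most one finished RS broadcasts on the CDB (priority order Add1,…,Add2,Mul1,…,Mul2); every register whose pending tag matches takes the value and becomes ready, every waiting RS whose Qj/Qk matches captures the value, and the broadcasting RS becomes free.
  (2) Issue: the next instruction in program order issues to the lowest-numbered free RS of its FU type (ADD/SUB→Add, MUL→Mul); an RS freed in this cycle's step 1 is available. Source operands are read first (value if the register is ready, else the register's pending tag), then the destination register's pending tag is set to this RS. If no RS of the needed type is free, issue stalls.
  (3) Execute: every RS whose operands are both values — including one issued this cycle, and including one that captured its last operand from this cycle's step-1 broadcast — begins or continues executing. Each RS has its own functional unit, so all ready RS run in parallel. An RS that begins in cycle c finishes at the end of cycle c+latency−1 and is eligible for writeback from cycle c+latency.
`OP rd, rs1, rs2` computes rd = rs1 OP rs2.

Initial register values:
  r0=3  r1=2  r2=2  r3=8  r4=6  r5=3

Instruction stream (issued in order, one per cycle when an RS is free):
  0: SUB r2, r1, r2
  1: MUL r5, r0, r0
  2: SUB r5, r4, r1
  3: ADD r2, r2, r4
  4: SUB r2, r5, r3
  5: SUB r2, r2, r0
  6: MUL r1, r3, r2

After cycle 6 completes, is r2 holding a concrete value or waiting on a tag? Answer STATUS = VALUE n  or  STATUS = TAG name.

c1: issue SUB r2<-Add1 | r0:3,r1:2,r2:Add1,r3:8,r4:6,r5:3
c2: issue MUL r5<-Mul1 | r0:3,r1:2,r2:Add1,r3:8,r4:6,r5:Mul1
c3: CDB Add1=0; issue SUB r5<-Add1 | r0:3,r1:2,r2:0,r3:8,r4:6,r5:Add1
c4: issue ADD r2<-Add2 | r0:3,r1:2,r2:Add2,r3:8,r4:6,r5:Add1
c5: CDB Add1=4; issue SUB r2<-Add1 | r0:3,r1:2,r2:Add1,r3:8,r4:6,r5:4
c6: CDB Add2=6; issue SUB r2<-Add2 | r0:3,r1:2,r2:Add2,r3:8,r4:6,r5:4

STATUS = TAG Add2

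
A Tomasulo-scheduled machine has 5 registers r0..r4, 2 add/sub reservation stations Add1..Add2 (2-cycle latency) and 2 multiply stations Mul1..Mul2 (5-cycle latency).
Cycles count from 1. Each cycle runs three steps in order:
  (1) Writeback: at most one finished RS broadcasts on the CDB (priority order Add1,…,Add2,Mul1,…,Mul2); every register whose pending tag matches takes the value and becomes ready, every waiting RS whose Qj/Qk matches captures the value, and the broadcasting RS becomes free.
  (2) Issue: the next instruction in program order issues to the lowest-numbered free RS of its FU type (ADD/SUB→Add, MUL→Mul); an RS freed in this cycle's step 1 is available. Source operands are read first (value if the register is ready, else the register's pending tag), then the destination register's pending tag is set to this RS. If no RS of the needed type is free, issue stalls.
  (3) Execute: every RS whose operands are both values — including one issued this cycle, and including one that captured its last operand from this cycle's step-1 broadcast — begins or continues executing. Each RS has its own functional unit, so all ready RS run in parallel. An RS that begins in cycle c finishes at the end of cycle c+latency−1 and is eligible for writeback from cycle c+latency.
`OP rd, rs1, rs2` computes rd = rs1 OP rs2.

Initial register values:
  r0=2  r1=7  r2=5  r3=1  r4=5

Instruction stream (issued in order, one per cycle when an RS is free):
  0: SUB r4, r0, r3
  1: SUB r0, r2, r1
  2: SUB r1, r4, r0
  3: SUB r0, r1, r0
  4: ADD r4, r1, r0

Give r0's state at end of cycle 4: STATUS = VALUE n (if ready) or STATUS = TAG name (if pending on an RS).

c1: issue SUB r4<-Add1 | r0:2,r1:7,r2:5,r3:1,r4:Add1
c2: issue SUB r0<-Add2 | r0:Add2,r1:7,r2:5,r3:1,r4:Add1
c3: CDB Add1=1; issue SUB r1<-Add1 | r0:Add2,r1:Add1,r2:5,r3:1,r4:1
c4: CDB Add2=-2; issue SUB r0<-Add2 | r0:Add2,r1:Add1,r2:5,r3:1,r4:1

STATUS = TAG Add2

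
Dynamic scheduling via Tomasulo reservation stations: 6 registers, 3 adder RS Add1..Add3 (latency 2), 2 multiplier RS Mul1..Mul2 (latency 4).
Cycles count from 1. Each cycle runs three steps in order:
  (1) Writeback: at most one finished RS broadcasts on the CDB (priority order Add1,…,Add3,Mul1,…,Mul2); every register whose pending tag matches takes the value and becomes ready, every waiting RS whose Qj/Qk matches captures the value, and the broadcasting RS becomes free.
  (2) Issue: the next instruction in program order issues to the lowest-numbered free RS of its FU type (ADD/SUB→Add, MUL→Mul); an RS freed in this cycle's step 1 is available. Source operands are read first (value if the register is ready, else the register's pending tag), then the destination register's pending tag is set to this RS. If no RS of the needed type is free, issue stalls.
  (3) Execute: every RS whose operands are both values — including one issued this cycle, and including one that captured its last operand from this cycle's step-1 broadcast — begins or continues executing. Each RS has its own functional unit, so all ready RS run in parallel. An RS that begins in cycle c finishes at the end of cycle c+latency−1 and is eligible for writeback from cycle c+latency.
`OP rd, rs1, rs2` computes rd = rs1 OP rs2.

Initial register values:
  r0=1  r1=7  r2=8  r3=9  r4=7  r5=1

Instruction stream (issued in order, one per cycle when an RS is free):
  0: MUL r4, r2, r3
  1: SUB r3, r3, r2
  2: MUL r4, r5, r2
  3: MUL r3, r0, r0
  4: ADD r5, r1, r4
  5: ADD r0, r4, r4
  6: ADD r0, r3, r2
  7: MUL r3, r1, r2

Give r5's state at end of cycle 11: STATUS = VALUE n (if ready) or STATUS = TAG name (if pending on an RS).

c1: issue MUL r4<-Mul1 | r0:1,r1:7,r2:8,r3:9,r4:Mul1,r5:1
c2: issue SUB r3<-Add1 | r0:1,r1:7,r2:8,r3:Add1,r4:Mul1,r5:1
c3: issue MUL r4<-Mul2 | r0:1,r1:7,r2:8,r3:Add1,r4:Mul2,r5:1
c4: CDB Add1=1; stall | r0:1,r1:7,r2:8,r3:1,r4:Mul2,r5:1
c5: CDB Mul1=72; issue MUL r3<-Mul1 | r0:1,r1:7,r2:8,r3:Mul1,r4:Mul2,r5:1
c6: issue ADD r5<-Add1 | r0:1,r1:7,r2:8,r3:Mul1,r4:Mul2,r5:Add1
c7: CDB Mul2=8; issue ADD r0<-Add2 | r0:Add2,r1:7,r2:8,r3:Mul1,r4:8,r5:Add1
c8: issue ADD r0<-Add3 | r0:Add3,r1:7,r2:8,r3:Mul1,r4:8,r5:Add1
c9: CDB Add1=15; issue MUL r3<-Mul2 | r0:Add3,r1:7,r2:8,r3:Mul2,r4:8,r5:15
c10: CDB Add2=16 | r0:Add3,r1:7,r2:8,r3:Mul2,r4:8,r5:15
c11: CDB Mul1=1 | r0:Add3,r1:7,r2:8,r3:Mul2,r4:8,r5:15

STATUS = VALUE 15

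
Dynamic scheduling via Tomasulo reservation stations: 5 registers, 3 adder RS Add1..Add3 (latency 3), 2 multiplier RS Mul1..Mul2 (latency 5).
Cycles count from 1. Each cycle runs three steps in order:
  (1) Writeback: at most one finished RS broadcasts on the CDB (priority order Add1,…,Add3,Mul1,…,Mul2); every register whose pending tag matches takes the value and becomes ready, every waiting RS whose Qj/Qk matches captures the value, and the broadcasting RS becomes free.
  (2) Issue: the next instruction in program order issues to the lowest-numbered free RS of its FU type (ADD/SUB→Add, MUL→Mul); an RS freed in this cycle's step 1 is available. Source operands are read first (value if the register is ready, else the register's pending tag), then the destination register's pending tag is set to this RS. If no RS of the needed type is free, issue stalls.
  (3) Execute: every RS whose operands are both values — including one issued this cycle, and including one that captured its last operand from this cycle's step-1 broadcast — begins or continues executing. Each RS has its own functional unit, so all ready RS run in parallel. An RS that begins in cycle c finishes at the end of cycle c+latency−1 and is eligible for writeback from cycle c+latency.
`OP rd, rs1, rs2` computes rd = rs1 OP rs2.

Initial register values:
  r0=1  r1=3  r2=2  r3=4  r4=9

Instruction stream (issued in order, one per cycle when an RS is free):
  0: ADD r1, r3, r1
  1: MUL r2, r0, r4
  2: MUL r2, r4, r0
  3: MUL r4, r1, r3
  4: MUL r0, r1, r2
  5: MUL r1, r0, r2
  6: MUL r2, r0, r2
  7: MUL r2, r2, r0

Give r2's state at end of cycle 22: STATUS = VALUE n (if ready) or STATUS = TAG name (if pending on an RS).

c1: issue ADD r1<-Add1 | r0:1,r1:Add1,r2:2,r3:4,r4:9
c2: issue MUL r2<-Mul1 | r0:1,r1:Add1,r2:Mul1,r3:4,r4:9
c3: issue MUL r2<-Mul2 | r0:1,r1:Add1,r2:Mul2,r3:4,r4:9
c4: CDB Add1=7; stall | r0:1,r1:7,r2:Mul2,r3:4,r4:9
c5: stall | r0:1,r1:7,r2:Mul2,r3:4,r4:9
c6: stall | r0:1,r1:7,r2:Mul2,r3:4,r4:9
c7: CDB Mul1=9; issue MUL r4<-Mul1 | r0:1,r1:7,r2:Mul2,r3:4,r4:Mul1
c8: CDB Mul2=9; issue MUL r0<-Mul2 | r0:Mul2,r1:7,r2:9,r3:4,r4:Mul1
c9: stall | r0:Mul2,r1:7,r2:9,r3:4,r4:Mul1
c10: stall | r0:Mul2,r1:7,r2:9,r3:4,r4:Mul1
c11: stall | r0:Mul2,r1:7,r2:9,r3:4,r4:Mul1
c12: CDB Mul1=28; issue MUL r1<-Mul1 | r0:Mul2,r1:Mul1,r2:9,r3:4,r4:28
c13: CDB Mul2=63; issue MUL r2<-Mul2 | r0:63,r1:Mul1,r2:Mul2,r3:4,r4:28
c14: stall | r0:63,r1:Mul1,r2:Mul2,r3:4,r4:28
c15: stall | r0:63,r1:Mul1,r2:Mul2,r3:4,r4:28
c16: stall | r0:63,r1:Mul1,r2:Mul2,r3:4,r4:28
c17: stall | r0:63,r1:Mul1,r2:Mul2,r3:4,r4:28
c18: CDB Mul1=567; issue MUL r2<-Mul1 | r0:63,r1:567,r2:Mul1,r3:4,r4:28
c19: CDB Mul2=567 | r0:63,r1:567,r2:Mul1,r3:4,r4:28
c20: - | r0:63,r1:567,r2:Mul1,r3:4,r4:28
c21: - | r0:63,r1:567,r2:Mul1,r3:4,r4:28
c22: - | r0:63,r1:567,r2:Mul1,r3:4,r4:28

STATUS = TAG Mul1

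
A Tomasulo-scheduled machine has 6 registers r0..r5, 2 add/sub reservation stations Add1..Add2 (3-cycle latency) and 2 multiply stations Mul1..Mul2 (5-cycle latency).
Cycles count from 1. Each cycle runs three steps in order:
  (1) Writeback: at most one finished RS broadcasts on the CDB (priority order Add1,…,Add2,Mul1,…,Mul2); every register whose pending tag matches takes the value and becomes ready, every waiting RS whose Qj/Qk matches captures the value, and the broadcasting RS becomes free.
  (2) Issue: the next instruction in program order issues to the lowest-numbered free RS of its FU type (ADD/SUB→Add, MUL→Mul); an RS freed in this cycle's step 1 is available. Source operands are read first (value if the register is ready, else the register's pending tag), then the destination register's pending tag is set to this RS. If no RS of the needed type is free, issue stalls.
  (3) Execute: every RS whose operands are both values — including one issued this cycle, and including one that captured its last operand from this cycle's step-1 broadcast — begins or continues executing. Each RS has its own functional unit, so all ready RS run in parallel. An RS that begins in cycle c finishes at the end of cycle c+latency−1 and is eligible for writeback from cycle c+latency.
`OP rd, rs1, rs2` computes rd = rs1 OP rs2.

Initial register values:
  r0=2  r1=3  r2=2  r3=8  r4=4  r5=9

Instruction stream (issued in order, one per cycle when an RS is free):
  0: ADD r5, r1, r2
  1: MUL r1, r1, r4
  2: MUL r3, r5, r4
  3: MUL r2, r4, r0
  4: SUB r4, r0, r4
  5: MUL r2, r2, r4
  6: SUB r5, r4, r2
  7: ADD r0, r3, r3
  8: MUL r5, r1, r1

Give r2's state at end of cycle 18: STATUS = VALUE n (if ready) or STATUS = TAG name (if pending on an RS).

STATUS = VALUE -16

cycle 1: issue ADD r5<-Add1 // r0:2,r1:3,r2:2,r3:8,r4:4,r5:Add1
cycle 2: issue MUL r1<-Mul1 // r0:2,r1:Mul1,r2:2,r3:8,r4:4,r5:Add1
cycle 3: issue MUL r3<-Mul2 // r0:2,r1:Mul1,r2:2,r3:Mul2,r4:4,r5:Add1
cycle 4: CDB Add1=5; stall // r0:2,r1:Mul1,r2:2,r3:Mul2,r4:4,r5:5
cycle 5: stall // r0:2,r1:Mul1,r2:2,r3:Mul2,r4:4,r5:5
cycle 6: stall // r0:2,r1:Mul1,r2:2,r3:Mul2,r4:4,r5:5
cycle 7: CDB Mul1=12; issue MUL r2<-Mul1 // r0:2,r1:12,r2:Mul1,r3:Mul2,r4:4,r5:5
cycle 8: issue SUB r4<-Add1 // r0:2,r1:12,r2:Mul1,r3:Mul2,r4:Add1,r5:5
cycle 9: CDB Mul2=20; issue MUL r2<-Mul2 // r0:2,r1:12,r2:Mul2,r3:20,r4:Add1,r5:5
cycle 10: issue SUB r5<-Add2 // r0:2,r1:12,r2:Mul2,r3:20,r4:Add1,r5:Add2
cycle 11: CDB Add1=-2; issue ADD r0<-Add1 // r0:Add1,r1:12,r2:Mul2,r3:20,r4:-2,r5:Add2
cycle 12: CDB Mul1=8; issue MUL r5<-Mul1 // r0:Add1,r1:12,r2:Mul2,r3:20,r4:-2,r5:Mul1
cycle 13: - // r0:Add1,r1:12,r2:Mul2,r3:20,r4:-2,r5:Mul1
cycle 14: CDB Add1=40 // r0:40,r1:12,r2:Mul2,r3:20,r4:-2,r5:Mul1
cycle 15: - // r0:40,r1:12,r2:Mul2,r3:20,r4:-2,r5:Mul1
cycle 16: - // r0:40,r1:12,r2:Mul2,r3:20,r4:-2,r5:Mul1
cycle 17: CDB Mul1=144 // r0:40,r1:12,r2:Mul2,r3:20,r4:-2,r5:144
cycle 18: CDB Mul2=-16 // r0:40,r1:12,r2:-16,r3:20,r4:-2,r5:144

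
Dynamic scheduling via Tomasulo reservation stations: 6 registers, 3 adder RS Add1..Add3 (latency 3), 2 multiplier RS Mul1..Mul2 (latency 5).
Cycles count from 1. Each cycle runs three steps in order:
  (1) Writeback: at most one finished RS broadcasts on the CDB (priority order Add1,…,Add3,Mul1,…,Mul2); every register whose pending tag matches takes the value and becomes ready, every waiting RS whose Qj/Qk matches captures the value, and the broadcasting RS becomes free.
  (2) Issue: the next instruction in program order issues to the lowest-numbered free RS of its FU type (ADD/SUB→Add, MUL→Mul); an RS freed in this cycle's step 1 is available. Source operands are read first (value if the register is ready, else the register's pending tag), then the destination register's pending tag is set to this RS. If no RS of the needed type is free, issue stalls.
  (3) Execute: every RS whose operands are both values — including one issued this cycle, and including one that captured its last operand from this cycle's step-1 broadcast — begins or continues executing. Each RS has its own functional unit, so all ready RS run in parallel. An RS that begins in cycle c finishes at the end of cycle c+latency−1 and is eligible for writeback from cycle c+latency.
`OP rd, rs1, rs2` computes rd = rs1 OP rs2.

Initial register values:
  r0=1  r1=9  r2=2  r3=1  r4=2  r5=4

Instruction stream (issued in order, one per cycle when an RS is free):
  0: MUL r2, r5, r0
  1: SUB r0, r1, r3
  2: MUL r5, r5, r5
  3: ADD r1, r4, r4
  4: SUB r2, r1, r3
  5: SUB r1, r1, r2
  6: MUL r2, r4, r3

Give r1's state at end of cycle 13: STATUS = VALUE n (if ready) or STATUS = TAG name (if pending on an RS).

  c1: issue MUL r2<-Mul1  regs: r0:1,r1:9,r2:Mul1,r3:1,r4:2,r5:4
  c2: issue SUB r0<-Add1  regs: r0:Add1,r1:9,r2:Mul1,r3:1,r4:2,r5:4
  c3: issue MUL r5<-Mul2  regs: r0:Add1,r1:9,r2:Mul1,r3:1,r4:2,r5:Mul2
  c4: issue ADD r1<-Add2  regs: r0:Add1,r1:Add2,r2:Mul1,r3:1,r4:2,r5:Mul2
  c5: CDB Add1=8; issue SUB r2<-Add1  regs: r0:8,r1:Add2,r2:Add1,r3:1,r4:2,r5:Mul2
  c6: CDB Mul1=4; issue SUB r1<-Add3  regs: r0:8,r1:Add3,r2:Add1,r3:1,r4:2,r5:Mul2
  c7: CDB Add2=4; issue MUL r2<-Mul1  regs: r0:8,r1:Add3,r2:Mul1,r3:1,r4:2,r5:Mul2
  c8: CDB Mul2=16  regs: r0:8,r1:Add3,r2:Mul1,r3:1,r4:2,r5:16
  c9: -  regs: r0:8,r1:Add3,r2:Mul1,r3:1,r4:2,r5:16
  c10: CDB Add1=3  regs: r0:8,r1:Add3,r2:Mul1,r3:1,r4:2,r5:16
  c11: -  regs: r0:8,r1:Add3,r2:Mul1,r3:1,r4:2,r5:16
  c12: CDB Mul1=2  regs: r0:8,r1:Add3,r2:2,r3:1,r4:2,r5:16
  c13: CDB Add3=1  regs: r0:8,r1:1,r2:2,r3:1,r4:2,r5:16

STATUS = VALUE 1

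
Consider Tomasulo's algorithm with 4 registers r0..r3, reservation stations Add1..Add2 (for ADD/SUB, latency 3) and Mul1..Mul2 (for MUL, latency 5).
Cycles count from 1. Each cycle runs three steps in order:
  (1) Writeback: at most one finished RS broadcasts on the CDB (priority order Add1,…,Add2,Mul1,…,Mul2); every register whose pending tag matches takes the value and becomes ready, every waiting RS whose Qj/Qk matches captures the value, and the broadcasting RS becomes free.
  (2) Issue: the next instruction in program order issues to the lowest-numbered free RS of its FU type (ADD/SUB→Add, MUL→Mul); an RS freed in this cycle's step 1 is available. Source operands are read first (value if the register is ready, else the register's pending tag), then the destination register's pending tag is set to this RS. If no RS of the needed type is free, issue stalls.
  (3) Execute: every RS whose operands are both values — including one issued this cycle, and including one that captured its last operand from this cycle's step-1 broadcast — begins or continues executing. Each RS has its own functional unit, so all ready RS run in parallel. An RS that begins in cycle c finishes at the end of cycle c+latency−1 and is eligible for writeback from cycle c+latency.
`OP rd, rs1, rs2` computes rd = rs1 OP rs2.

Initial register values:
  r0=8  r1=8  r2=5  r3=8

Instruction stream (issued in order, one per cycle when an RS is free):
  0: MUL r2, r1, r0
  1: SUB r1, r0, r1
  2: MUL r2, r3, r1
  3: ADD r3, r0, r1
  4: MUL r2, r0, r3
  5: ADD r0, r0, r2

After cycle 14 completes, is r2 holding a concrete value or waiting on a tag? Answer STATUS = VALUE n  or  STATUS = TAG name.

cycle 1: issue MUL r2<-Mul1 // r0:8,r1:8,r2:Mul1,r3:8
cycle 2: issue SUB r1<-Add1 // r0:8,r1:Add1,r2:Mul1,r3:8
cycle 3: issue MUL r2<-Mul2 // r0:8,r1:Add1,r2:Mul2,r3:8
cycle 4: issue ADD r3<-Add2 // r0:8,r1:Add1,r2:Mul2,r3:Add2
cycle 5: CDB Add1=0; stall // r0:8,r1:0,r2:Mul2,r3:Add2
cycle 6: CDB Mul1=64; issue MUL r2<-Mul1 // r0:8,r1:0,r2:Mul1,r3:Add2
cycle 7: issue ADD r0<-Add1 // r0:Add1,r1:0,r2:Mul1,r3:Add2
cycle 8: CDB Add2=8 // r0:Add1,r1:0,r2:Mul1,r3:8
cycle 9: - // r0:Add1,r1:0,r2:Mul1,r3:8
cycle 10: CDB Mul2=0 // r0:Add1,r1:0,r2:Mul1,r3:8
cycle 11: - // r0:Add1,r1:0,r2:Mul1,r3:8
cycle 12: - // r0:Add1,r1:0,r2:Mul1,r3:8
cycle 13: CDB Mul1=64 // r0:Add1,r1:0,r2:64,r3:8
cycle 14: - // r0:Add1,r1:0,r2:64,r3:8

STATUS = VALUE 64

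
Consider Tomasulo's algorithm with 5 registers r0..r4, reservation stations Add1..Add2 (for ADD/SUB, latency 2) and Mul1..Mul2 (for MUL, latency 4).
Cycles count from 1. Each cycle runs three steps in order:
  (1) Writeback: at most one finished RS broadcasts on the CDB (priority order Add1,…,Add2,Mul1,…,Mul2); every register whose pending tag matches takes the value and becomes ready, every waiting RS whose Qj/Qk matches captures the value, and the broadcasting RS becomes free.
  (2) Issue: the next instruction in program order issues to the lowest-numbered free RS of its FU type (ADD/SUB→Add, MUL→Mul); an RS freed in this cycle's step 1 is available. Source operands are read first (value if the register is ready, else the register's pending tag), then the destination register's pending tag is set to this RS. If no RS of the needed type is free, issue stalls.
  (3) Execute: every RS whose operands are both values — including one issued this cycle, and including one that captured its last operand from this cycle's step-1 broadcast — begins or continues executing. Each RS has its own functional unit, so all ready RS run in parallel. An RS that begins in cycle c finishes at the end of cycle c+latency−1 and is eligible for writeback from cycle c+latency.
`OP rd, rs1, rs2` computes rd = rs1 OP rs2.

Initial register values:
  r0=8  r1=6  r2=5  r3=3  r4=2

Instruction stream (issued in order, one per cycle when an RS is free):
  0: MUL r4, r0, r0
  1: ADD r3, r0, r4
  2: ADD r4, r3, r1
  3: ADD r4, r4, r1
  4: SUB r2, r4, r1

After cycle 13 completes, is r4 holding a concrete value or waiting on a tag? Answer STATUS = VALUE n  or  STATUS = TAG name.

STATUS = VALUE 84

  c1: issue MUL r4<-Mul1  regs: r0:8,r1:6,r2:5,r3:3,r4:Mul1
  c2: issue ADD r3<-Add1  regs: r0:8,r1:6,r2:5,r3:Add1,r4:Mul1
  c3: issue ADD r4<-Add2  regs: r0:8,r1:6,r2:5,r3:Add1,r4:Add2
  c4: stall  regs: r0:8,r1:6,r2:5,r3:Add1,r4:Add2
  c5: CDB Mul1=64; stall  regs: r0:8,r1:6,r2:5,r3:Add1,r4:Add2
  c6: stall  regs: r0:8,r1:6,r2:5,r3:Add1,r4:Add2
  c7: CDB Add1=72; issue ADD r4<-Add1  regs: r0:8,r1:6,r2:5,r3:72,r4:Add1
  c8: stall  regs: r0:8,r1:6,r2:5,r3:72,r4:Add1
  c9: CDB Add2=78; issue SUB r2<-Add2  regs: r0:8,r1:6,r2:Add2,r3:72,r4:Add1
  c10: -  regs: r0:8,r1:6,r2:Add2,r3:72,r4:Add1
  c11: CDB Add1=84  regs: r0:8,r1:6,r2:Add2,r3:72,r4:84
  c12: -  regs: r0:8,r1:6,r2:Add2,r3:72,r4:84
  c13: CDB Add2=78  regs: r0:8,r1:6,r2:78,r3:72,r4:84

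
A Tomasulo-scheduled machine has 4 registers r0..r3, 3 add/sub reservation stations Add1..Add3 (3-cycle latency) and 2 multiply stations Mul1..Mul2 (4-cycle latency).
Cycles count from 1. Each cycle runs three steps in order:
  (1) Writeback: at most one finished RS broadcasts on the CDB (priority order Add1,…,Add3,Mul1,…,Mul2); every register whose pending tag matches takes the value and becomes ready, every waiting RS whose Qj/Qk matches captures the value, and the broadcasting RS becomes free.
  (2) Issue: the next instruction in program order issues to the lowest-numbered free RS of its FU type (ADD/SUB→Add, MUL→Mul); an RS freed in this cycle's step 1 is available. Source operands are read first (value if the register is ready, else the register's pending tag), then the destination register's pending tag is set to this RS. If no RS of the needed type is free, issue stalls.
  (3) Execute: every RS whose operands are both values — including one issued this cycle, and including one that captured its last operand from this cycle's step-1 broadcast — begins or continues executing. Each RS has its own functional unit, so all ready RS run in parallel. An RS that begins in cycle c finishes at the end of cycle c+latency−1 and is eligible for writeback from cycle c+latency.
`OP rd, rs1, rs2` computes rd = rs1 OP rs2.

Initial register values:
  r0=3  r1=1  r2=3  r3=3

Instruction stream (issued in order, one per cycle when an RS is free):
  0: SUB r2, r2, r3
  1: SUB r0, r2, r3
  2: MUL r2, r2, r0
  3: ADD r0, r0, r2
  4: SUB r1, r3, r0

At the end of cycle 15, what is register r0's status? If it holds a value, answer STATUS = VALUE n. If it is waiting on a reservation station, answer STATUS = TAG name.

STATUS = VALUE -3

  c1: issue SUB r2<-Add1  regs: r0:3,r1:1,r2:Add1,r3:3
  c2: issue SUB r0<-Add2  regs: r0:Add2,r1:1,r2:Add1,r3:3
  c3: issue MUL r2<-Mul1  regs: r0:Add2,r1:1,r2:Mul1,r3:3
  c4: CDB Add1=0; issue ADD r0<-Add1  regs: r0:Add1,r1:1,r2:Mul1,r3:3
  c5: issue SUB r1<-Add3  regs: r0:Add1,r1:Add3,r2:Mul1,r3:3
  c6: -  regs: r0:Add1,r1:Add3,r2:Mul1,r3:3
  c7: CDB Add2=-3  regs: r0:Add1,r1:Add3,r2:Mul1,r3:3
  c8: -  regs: r0:Add1,r1:Add3,r2:Mul1,r3:3
  c9: -  regs: r0:Add1,r1:Add3,r2:Mul1,r3:3
  c10: -  regs: r0:Add1,r1:Add3,r2:Mul1,r3:3
  c11: CDB Mul1=0  regs: r0:Add1,r1:Add3,r2:0,r3:3
  c12: -  regs: r0:Add1,r1:Add3,r2:0,r3:3
  c13: -  regs: r0:Add1,r1:Add3,r2:0,r3:3
  c14: CDB Add1=-3  regs: r0:-3,r1:Add3,r2:0,r3:3
  c15: -  regs: r0:-3,r1:Add3,r2:0,r3:3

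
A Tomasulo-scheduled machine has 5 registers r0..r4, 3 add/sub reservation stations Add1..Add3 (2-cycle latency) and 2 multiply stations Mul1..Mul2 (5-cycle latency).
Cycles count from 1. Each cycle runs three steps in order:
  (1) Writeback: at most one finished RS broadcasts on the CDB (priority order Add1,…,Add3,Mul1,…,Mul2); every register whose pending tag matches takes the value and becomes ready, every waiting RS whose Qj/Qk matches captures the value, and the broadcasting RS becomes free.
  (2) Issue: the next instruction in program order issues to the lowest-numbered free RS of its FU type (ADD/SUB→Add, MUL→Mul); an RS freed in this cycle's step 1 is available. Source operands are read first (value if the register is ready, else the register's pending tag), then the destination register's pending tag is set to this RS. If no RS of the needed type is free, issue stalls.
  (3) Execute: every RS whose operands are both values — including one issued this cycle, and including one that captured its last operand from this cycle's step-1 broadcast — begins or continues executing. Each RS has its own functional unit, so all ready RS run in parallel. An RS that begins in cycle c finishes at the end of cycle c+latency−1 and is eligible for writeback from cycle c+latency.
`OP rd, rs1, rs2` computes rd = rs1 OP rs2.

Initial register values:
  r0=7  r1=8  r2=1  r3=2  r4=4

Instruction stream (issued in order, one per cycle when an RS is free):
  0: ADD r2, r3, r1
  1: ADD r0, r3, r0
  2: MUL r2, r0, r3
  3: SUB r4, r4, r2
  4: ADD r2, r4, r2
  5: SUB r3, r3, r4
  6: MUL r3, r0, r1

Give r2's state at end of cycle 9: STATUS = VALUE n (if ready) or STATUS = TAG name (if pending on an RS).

  c1: issue ADD r2<-Add1  regs: r0:7,r1:8,r2:Add1,r3:2,r4:4
  c2: issue ADD r0<-Add2  regs: r0:Add2,r1:8,r2:Add1,r3:2,r4:4
  c3: CDB Add1=10; issue MUL r2<-Mul1  regs: r0:Add2,r1:8,r2:Mul1,r3:2,r4:4
  c4: CDB Add2=9; issue SUB r4<-Add1  regs: r0:9,r1:8,r2:Mul1,r3:2,r4:Add1
  c5: issue ADD r2<-Add2  regs: r0:9,r1:8,r2:Add2,r3:2,r4:Add1
  c6: issue SUB r3<-Add3  regs: r0:9,r1:8,r2:Add2,r3:Add3,r4:Add1
  c7: issue MUL r3<-Mul2  regs: r0:9,r1:8,r2:Add2,r3:Mul2,r4:Add1
  c8: -  regs: r0:9,r1:8,r2:Add2,r3:Mul2,r4:Add1
  c9: CDB Mul1=18  regs: r0:9,r1:8,r2:Add2,r3:Mul2,r4:Add1

STATUS = TAG Add2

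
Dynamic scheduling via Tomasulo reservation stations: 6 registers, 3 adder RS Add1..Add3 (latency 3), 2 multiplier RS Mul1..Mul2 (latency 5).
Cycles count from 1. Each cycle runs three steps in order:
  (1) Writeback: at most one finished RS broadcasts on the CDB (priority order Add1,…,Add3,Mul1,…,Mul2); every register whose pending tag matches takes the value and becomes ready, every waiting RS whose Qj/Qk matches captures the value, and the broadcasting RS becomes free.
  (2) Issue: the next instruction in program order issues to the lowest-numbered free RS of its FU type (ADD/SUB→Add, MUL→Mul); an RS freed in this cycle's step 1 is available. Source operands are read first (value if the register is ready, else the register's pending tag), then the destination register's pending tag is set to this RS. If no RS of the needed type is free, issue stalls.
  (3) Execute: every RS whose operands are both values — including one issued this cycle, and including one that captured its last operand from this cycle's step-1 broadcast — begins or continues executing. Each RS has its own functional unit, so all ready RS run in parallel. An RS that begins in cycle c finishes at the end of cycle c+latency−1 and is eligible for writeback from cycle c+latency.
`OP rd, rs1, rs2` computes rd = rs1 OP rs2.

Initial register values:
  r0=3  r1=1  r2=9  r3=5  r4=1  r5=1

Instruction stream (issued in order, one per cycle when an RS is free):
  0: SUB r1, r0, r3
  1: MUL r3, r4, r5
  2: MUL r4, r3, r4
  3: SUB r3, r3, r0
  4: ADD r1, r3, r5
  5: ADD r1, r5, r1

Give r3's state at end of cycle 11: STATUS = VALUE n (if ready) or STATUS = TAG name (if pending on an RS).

  c1: issue SUB r1<-Add1  regs: r0:3,r1:Add1,r2:9,r3:5,r4:1,r5:1
  c2: issue MUL r3<-Mul1  regs: r0:3,r1:Add1,r2:9,r3:Mul1,r4:1,r5:1
  c3: issue MUL r4<-Mul2  regs: r0:3,r1:Add1,r2:9,r3:Mul1,r4:Mul2,r5:1
  c4: CDB Add1=-2; issue SUB r3<-Add1  regs: r0:3,r1:-2,r2:9,r3:Add1,r4:Mul2,r5:1
  c5: issue ADD r1<-Add2  regs: r0:3,r1:Add2,r2:9,r3:Add1,r4:Mul2,r5:1
  c6: issue ADD r1<-Add3  regs: r0:3,r1:Add3,r2:9,r3:Add1,r4:Mul2,r5:1
  c7: CDB Mul1=1  regs: r0:3,r1:Add3,r2:9,r3:Add1,r4:Mul2,r5:1
  c8: -  regs: r0:3,r1:Add3,r2:9,r3:Add1,r4:Mul2,r5:1
  c9: -  regs: r0:3,r1:Add3,r2:9,r3:Add1,r4:Mul2,r5:1
  c10: CDB Add1=-2  regs: r0:3,r1:Add3,r2:9,r3:-2,r4:Mul2,r5:1
  c11: -  regs: r0:3,r1:Add3,r2:9,r3:-2,r4:Mul2,r5:1

STATUS = VALUE -2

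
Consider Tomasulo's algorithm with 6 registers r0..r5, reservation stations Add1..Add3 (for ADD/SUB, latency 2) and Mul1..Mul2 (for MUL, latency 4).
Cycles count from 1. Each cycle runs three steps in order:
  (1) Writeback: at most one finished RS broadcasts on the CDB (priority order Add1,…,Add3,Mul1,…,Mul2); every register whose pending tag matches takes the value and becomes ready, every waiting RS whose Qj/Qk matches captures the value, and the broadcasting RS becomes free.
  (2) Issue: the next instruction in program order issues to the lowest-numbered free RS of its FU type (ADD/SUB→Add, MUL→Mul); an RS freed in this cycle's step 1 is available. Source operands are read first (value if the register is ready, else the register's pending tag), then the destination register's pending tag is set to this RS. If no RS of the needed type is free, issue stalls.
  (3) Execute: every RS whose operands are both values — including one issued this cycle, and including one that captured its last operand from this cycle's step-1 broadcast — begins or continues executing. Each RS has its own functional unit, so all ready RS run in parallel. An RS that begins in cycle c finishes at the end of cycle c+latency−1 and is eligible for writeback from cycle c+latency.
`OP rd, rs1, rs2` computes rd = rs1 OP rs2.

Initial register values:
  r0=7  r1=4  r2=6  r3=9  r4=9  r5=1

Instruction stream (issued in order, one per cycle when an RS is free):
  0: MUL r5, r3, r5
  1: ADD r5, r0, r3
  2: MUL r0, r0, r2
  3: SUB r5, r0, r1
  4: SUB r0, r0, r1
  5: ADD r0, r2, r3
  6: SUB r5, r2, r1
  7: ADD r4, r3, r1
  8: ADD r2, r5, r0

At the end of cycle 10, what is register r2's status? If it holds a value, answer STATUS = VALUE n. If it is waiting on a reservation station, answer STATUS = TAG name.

cycle 1: issue MUL r5<-Mul1 // r0:7,r1:4,r2:6,r3:9,r4:9,r5:Mul1
cycle 2: issue ADD r5<-Add1 // r0:7,r1:4,r2:6,r3:9,r4:9,r5:Add1
cycle 3: issue MUL r0<-Mul2 // r0:Mul2,r1:4,r2:6,r3:9,r4:9,r5:Add1
cycle 4: CDB Add1=16; issue SUB r5<-Add1 // r0:Mul2,r1:4,r2:6,r3:9,r4:9,r5:Add1
cycle 5: CDB Mul1=9; issue SUB r0<-Add2 // r0:Add2,r1:4,r2:6,r3:9,r4:9,r5:Add1
cycle 6: issue ADD r0<-Add3 // r0:Add3,r1:4,r2:6,r3:9,r4:9,r5:Add1
cycle 7: CDB Mul2=42; stall // r0:Add3,r1:4,r2:6,r3:9,r4:9,r5:Add1
cycle 8: CDB Add3=15; issue SUB r5<-Add3 // r0:15,r1:4,r2:6,r3:9,r4:9,r5:Add3
cycle 9: CDB Add1=38; issue ADD r4<-Add1 // r0:15,r1:4,r2:6,r3:9,r4:Add1,r5:Add3
cycle 10: CDB Add2=38; issue ADD r2<-Add2 // r0:15,r1:4,r2:Add2,r3:9,r4:Add1,r5:Add3

STATUS = TAG Add2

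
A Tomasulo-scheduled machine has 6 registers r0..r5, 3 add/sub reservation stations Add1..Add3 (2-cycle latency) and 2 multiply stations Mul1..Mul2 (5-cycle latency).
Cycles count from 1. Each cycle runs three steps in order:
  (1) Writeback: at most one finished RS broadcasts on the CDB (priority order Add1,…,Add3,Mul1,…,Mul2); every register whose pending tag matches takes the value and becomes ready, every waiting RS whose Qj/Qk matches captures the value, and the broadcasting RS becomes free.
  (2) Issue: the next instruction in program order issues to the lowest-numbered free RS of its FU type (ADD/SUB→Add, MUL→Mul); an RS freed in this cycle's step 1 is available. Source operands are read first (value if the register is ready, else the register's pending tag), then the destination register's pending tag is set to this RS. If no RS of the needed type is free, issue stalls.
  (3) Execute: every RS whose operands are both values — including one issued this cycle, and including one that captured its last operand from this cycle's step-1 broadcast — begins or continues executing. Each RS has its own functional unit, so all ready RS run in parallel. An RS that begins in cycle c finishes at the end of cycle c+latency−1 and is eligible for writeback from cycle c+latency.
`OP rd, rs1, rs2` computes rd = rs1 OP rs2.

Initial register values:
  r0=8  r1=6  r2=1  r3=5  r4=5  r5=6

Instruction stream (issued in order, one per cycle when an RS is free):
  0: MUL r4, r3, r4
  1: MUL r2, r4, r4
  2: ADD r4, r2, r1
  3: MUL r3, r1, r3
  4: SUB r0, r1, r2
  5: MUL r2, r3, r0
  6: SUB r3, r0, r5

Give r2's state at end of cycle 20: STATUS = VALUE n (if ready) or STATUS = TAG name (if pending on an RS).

STATUS = VALUE -18570

cycle 1: issue MUL r4<-Mul1 // r0:8,r1:6,r2:1,r3:5,r4:Mul1,r5:6
cycle 2: issue MUL r2<-Mul2 // r0:8,r1:6,r2:Mul2,r3:5,r4:Mul1,r5:6
cycle 3: issue ADD r4<-Add1 // r0:8,r1:6,r2:Mul2,r3:5,r4:Add1,r5:6
cycle 4: stall // r0:8,r1:6,r2:Mul2,r3:5,r4:Add1,r5:6
cycle 5: stall // r0:8,r1:6,r2:Mul2,r3:5,r4:Add1,r5:6
cycle 6: CDB Mul1=25; issue MUL r3<-Mul1 // r0:8,r1:6,r2:Mul2,r3:Mul1,r4:Add1,r5:6
cycle 7: issue SUB r0<-Add2 // r0:Add2,r1:6,r2:Mul2,r3:Mul1,r4:Add1,r5:6
cycle 8: stall // r0:Add2,r1:6,r2:Mul2,r3:Mul1,r4:Add1,r5:6
cycle 9: stall // r0:Add2,r1:6,r2:Mul2,r3:Mul1,r4:Add1,r5:6
cycle 10: stall // r0:Add2,r1:6,r2:Mul2,r3:Mul1,r4:Add1,r5:6
cycle 11: CDB Mul1=30; issue MUL r2<-Mul1 // r0:Add2,r1:6,r2:Mul1,r3:30,r4:Add1,r5:6
cycle 12: CDB Mul2=625; issue SUB r3<-Add3 // r0:Add2,r1:6,r2:Mul1,r3:Add3,r4:Add1,r5:6
cycle 13: - // r0:Add2,r1:6,r2:Mul1,r3:Add3,r4:Add1,r5:6
cycle 14: CDB Add1=631 // r0:Add2,r1:6,r2:Mul1,r3:Add3,r4:631,r5:6
cycle 15: CDB Add2=-619 // r0:-619,r1:6,r2:Mul1,r3:Add3,r4:631,r5:6
cycle 16: - // r0:-619,r1:6,r2:Mul1,r3:Add3,r4:631,r5:6
cycle 17: CDB Add3=-625 // r0:-619,r1:6,r2:Mul1,r3:-625,r4:631,r5:6
cycle 18: - // r0:-619,r1:6,r2:Mul1,r3:-625,r4:631,r5:6
cycle 19: - // r0:-619,r1:6,r2:Mul1,r3:-625,r4:631,r5:6
cycle 20: CDB Mul1=-18570 // r0:-619,r1:6,r2:-18570,r3:-625,r4:631,r5:6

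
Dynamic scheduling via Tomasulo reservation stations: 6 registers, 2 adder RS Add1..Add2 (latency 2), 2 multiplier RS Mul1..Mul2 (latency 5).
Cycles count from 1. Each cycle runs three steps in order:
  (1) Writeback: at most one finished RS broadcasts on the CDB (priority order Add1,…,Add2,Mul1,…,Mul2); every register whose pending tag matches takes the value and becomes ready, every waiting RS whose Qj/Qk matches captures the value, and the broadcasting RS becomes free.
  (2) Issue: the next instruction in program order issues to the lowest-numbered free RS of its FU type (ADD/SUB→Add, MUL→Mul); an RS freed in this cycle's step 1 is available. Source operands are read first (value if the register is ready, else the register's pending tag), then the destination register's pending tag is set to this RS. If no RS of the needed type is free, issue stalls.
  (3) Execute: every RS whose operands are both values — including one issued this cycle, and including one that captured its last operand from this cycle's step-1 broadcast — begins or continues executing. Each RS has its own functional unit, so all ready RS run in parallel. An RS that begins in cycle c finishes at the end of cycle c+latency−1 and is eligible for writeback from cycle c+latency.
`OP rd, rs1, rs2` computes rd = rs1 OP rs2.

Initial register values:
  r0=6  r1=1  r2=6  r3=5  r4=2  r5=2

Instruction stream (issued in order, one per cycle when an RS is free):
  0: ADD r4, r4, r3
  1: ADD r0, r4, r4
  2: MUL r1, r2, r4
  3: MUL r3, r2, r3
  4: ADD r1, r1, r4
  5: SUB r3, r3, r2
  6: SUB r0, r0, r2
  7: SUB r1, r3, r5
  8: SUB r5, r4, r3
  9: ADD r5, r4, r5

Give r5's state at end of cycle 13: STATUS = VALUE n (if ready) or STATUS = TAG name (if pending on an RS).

c1: issue ADD r4<-Add1 | r0:6,r1:1,r2:6,r3:5,r4:Add1,r5:2
c2: issue ADD r0<-Add2 | r0:Add2,r1:1,r2:6,r3:5,r4:Add1,r5:2
c3: CDB Add1=7; issue MUL r1<-Mul1 | r0:Add2,r1:Mul1,r2:6,r3:5,r4:7,r5:2
c4: issue MUL r3<-Mul2 | r0:Add2,r1:Mul1,r2:6,r3:Mul2,r4:7,r5:2
c5: CDB Add2=14; issue ADD r1<-Add1 | r0:14,r1:Add1,r2:6,r3:Mul2,r4:7,r5:2
c6: issue SUB r3<-Add2 | r0:14,r1:Add1,r2:6,r3:Add2,r4:7,r5:2
c7: stall | r0:14,r1:Add1,r2:6,r3:Add2,r4:7,r5:2
c8: CDB Mul1=42; stall | r0:14,r1:Add1,r2:6,r3:Add2,r4:7,r5:2
c9: CDB Mul2=30; stall | r0:14,r1:Add1,r2:6,r3:Add2,r4:7,r5:2
c10: CDB Add1=49; issue SUB r0<-Add1 | r0:Add1,r1:49,r2:6,r3:Add2,r4:7,r5:2
c11: CDB Add2=24; issue SUB r1<-Add2 | r0:Add1,r1:Add2,r2:6,r3:24,r4:7,r5:2
c12: CDB Add1=8; issue SUB r5<-Add1 | r0:8,r1:Add2,r2:6,r3:24,r4:7,r5:Add1
c13: CDB Add2=22; issue ADD r5<-Add2 | r0:8,r1:22,r2:6,r3:24,r4:7,r5:Add2

STATUS = TAG Add2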